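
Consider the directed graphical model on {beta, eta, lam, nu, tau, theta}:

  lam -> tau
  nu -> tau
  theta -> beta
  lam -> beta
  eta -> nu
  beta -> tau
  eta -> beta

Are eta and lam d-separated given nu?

Enumerating the 4 paths from eta to lam and testing each for blocking by {nu}:
  1. eta → nu → tau ← beta ← lam — nu:chain[blocks]; tau:collider[blocks]; beta:chain[open] ⇒ blocked
  2. eta → nu → tau ← lam — nu:chain[blocks]; tau:collider[blocks] ⇒ blocked
  3. eta → beta → tau ← lam — beta:chain[open]; tau:collider[blocks] ⇒ blocked
  4. eta → beta ← lam — beta:collider[blocks] ⇒ blocked
Since every path is blocked, d-separation holds.

Yes — eta and lam are d-separated given {nu}.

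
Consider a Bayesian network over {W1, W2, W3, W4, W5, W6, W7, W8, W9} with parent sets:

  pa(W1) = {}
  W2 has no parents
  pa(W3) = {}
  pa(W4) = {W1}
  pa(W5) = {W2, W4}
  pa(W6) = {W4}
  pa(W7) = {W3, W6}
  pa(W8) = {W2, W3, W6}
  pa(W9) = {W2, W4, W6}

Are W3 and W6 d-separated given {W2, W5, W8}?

We examine all 6 paths between W3 and W6:
  1. W3 → W8 ← W2 → W5 ← W4 → W6 — W8:collider[open]; W2:fork[blocks]; W5:collider[open]; W4:fork[open] ⇒ blocked
  2. W3 → W8 ← W2 → W5 ← W4 → W9 ← W6 — W8:collider[open]; W2:fork[blocks]; W5:collider[open]; W4:fork[open]; W9:collider[blocks] ⇒ blocked
  3. W3 → W8 ← W2 → W9 ← W4 → W6 — W8:collider[open]; W2:fork[blocks]; W9:collider[blocks]; W4:fork[open] ⇒ blocked
  4. W3 → W8 ← W2 → W9 ← W6 — W8:collider[open]; W2:fork[blocks]; W9:collider[blocks] ⇒ blocked
  5. W3 → W8 ← W6 — W8:collider[open] ⇒ active
  6. W3 → W7 ← W6 — W7:collider[blocks] ⇒ blocked
Since the path W3 → W8 ← W6 is active, W3 and W6 are not d-separated given {W2, W5, W8}.

No — W3 and W6 are not d-separated given {W2, W5, W8}.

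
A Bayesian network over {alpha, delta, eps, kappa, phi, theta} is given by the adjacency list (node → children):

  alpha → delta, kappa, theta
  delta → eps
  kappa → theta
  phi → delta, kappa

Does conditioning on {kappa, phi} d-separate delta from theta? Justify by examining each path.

4 paths connect delta and theta; each must be blocked for d-separation to hold:
Path 1: delta ← phi → kappa → theta
  phi is a fork here and phi is conditioned on, so the path is blocked at phi.
Path 2: delta ← phi → kappa ← alpha → theta
  phi is a fork here and phi is conditioned on, so the path is blocked at phi.
Path 3: delta ← alpha → theta
  alpha is a fork and alpha is not conditioned on — no node blocks this path, so it is active.
Path 4: delta ← alpha → kappa → theta
  kappa is a chain here and kappa is conditioned on, so the path is blocked at kappa.
Because an active path exists, delta and theta are not d-separated.

No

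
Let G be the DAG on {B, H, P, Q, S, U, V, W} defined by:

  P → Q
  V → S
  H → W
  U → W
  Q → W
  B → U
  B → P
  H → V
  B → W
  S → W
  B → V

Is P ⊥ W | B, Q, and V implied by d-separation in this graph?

Enumerating the 5 paths from P to W and testing each for blocking by {B, Q, V}:
Path 1: P ← B → U → W
  B is a fork here and B is conditioned on, so the path is blocked at B.
Path 2: P ← B → W
  B is a fork here and B is conditioned on, so the path is blocked at B.
Path 3: P ← B → V ← H → W
  B is a fork here and B is conditioned on, so the path is blocked at B.
Path 4: P ← B → V → S → W
  B is a fork here and B is conditioned on, so the path is blocked at B.
Path 5: P → Q → W
  Q is a chain here and Q is conditioned on, so the path is blocked at Q.
All paths are blocked; P ⊥ W | {B, Q, V} holds.

Yes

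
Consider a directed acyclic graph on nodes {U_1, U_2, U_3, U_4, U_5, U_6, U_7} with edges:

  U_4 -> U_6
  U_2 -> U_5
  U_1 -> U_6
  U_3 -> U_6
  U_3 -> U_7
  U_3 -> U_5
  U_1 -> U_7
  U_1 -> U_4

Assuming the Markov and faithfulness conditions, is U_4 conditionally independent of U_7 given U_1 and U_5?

Yes

Enumerating the 4 paths from U_4 to U_7 and testing each for blocking by {U_1, U_5}:
Path 1: U_4 → U_6 ← U_3 → U_7
  U_6 is a collider here and neither U_6 nor any of its descendants is conditioned on, so the collider stays closed — the path is blocked at U_6.
Path 2: U_4 → U_6 ← U_1 → U_7
  U_6 is a collider here and neither U_6 nor any of its descendants is conditioned on, so the collider stays closed — the path is blocked at U_6.
Path 3: U_4 ← U_1 → U_7
  U_1 is a fork here and U_1 is conditioned on, so the path is blocked at U_1.
Path 4: U_4 ← U_1 → U_6 ← U_3 → U_7
  U_1 is a fork here and U_1 is conditioned on, so the path is blocked at U_1.
Every path is blocked, so U_4 and U_7 are d-separated given {U_1, U_5}.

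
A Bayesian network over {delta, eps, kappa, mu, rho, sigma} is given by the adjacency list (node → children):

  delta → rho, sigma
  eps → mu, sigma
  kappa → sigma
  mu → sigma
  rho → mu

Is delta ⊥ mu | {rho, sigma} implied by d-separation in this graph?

No

We examine all 3 paths between delta and mu:
Path 1: delta → sigma ← mu
  sigma is a collider and sigma is conditioned on, which opens it — no node blocks this path, so it is active.
Path 2: delta → sigma ← eps → mu
  sigma is a collider and sigma is conditioned on, which opens it; eps is a fork and eps is not conditioned on — no node blocks this path, so it is active.
Path 3: delta → rho → mu
  rho is a chain here and rho is conditioned on, so the path is blocked at rho.
Since the path delta → sigma ← mu is active, delta and mu are not d-separated given {rho, sigma}.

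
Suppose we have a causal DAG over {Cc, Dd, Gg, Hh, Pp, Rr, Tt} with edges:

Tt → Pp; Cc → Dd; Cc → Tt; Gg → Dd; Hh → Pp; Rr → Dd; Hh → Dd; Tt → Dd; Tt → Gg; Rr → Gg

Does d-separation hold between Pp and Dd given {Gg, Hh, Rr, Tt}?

Enumerating the 5 paths from Pp to Dd and testing each for blocking by {Gg, Hh, Rr, Tt}:
Path 1: Pp ← Tt ← Cc → Dd
  Tt is a chain here and Tt is conditioned on, so the path is blocked at Tt.
Path 2: Pp ← Tt → Dd
  Tt is a fork here and Tt is conditioned on, so the path is blocked at Tt.
Path 3: Pp ← Tt → Gg ← Rr → Dd
  Tt is a fork here and Tt is conditioned on, so the path is blocked at Tt.
Path 4: Pp ← Tt → Gg → Dd
  Tt is a fork here and Tt is conditioned on, so the path is blocked at Tt.
Path 5: Pp ← Hh → Dd
  Hh is a fork here and Hh is conditioned on, so the path is blocked at Hh.
Every path is blocked, so Pp and Dd are d-separated given {Gg, Hh, Rr, Tt}.

Yes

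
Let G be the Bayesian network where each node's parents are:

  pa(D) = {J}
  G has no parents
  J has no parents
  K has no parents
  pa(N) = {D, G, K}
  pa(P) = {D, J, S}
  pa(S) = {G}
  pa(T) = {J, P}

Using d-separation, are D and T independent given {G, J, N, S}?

There are 6 undirected paths between D and T; checking each against the conditioning set {G, J, N, S}:
Path 1: D → N ← G → S → P → T
  G is a fork here and G is conditioned on, so the path is blocked at G.
Path 2: D → N ← G → S → P ← J → T
  G is a fork here and G is conditioned on, so the path is blocked at G.
Path 3: D → P → T
  P is a chain and P is not conditioned on — no node blocks this path, so it is active.
Path 4: D → P ← J → T
  P is a collider here and neither P nor any of its descendants is conditioned on, so the collider stays closed — the path is blocked at P.
Path 5: D ← J → P → T
  J is a fork here and J is conditioned on, so the path is blocked at J.
Path 6: D ← J → T
  J is a fork here and J is conditioned on, so the path is blocked at J.
At least one path is unblocked, so d-separation fails.

No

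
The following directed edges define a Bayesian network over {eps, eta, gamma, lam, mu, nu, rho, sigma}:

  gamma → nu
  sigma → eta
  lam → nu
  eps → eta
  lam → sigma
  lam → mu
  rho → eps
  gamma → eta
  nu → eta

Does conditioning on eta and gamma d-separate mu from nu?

We examine all 3 paths between mu and nu:
  1. mu ← lam → nu — lam:fork[open] ⇒ active
  2. mu ← lam → sigma → eta ← nu — lam:fork[open]; sigma:chain[open]; eta:collider[open] ⇒ active
  3. mu ← lam → sigma → eta ← gamma → nu — lam:fork[open]; sigma:chain[open]; eta:collider[open]; gamma:fork[blocks] ⇒ blocked
Since the path mu ← lam → nu is active, mu and nu are not d-separated given {eta, gamma}.

No — mu and nu are not d-separated given {eta, gamma}.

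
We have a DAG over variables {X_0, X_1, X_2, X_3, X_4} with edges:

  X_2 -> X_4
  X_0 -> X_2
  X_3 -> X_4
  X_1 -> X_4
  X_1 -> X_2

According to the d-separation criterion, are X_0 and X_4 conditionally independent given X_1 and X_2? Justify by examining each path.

Yes

2 paths connect X_0 and X_4; each must be blocked for d-separation to hold:
Path 1: X_0 → X_2 → X_4
  X_2 is a chain here and X_2 is conditioned on, so the path is blocked at X_2.
Path 2: X_0 → X_2 ← X_1 → X_4
  X_1 is a fork here and X_1 is conditioned on, so the path is blocked at X_1.
Since every path is blocked, d-separation holds.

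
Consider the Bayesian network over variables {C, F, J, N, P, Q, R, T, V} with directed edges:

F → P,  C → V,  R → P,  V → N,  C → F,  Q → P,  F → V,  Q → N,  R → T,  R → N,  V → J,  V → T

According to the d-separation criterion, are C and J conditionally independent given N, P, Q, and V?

Yes

Enumerating the 6 paths from C to J and testing each for blocking by {N, P, Q, V}:
  1. C → V → J — V:chain[blocks] ⇒ blocked
  2. C → F → P ← Q → N ← V → J — F:chain[open]; P:collider[open]; Q:fork[blocks]; N:collider[open]; V:fork[blocks] ⇒ blocked
  3. C → F → P ← Q → N ← R → T ← V → J — F:chain[open]; P:collider[open]; Q:fork[blocks]; N:collider[open]; R:fork[open]; T:collider[blocks]; V:fork[blocks] ⇒ blocked
  4. C → F → P ← R → N ← V → J — F:chain[open]; P:collider[open]; R:fork[open]; N:collider[open]; V:fork[blocks] ⇒ blocked
  5. C → F → P ← R → T ← V → J — F:chain[open]; P:collider[open]; R:fork[open]; T:collider[blocks]; V:fork[blocks] ⇒ blocked
  6. C → F → V → J — F:chain[open]; V:chain[blocks] ⇒ blocked
Since every path is blocked, d-separation holds.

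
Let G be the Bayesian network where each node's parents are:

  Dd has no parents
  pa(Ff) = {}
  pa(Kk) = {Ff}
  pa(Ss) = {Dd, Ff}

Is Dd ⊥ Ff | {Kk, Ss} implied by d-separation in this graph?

No

Only one path connects Dd and Ff:
  1. Dd → Ss ← Ff — Ss:collider[open] ⇒ active
Because an active path exists, Dd and Ff are not d-separated.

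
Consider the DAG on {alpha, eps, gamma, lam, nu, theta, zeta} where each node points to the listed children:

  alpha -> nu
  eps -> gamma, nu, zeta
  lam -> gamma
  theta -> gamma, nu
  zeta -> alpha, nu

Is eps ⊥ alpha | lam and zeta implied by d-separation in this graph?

Yes — eps and alpha are d-separated given {lam, zeta}.

Enumerating the 6 paths from eps to alpha and testing each for blocking by {lam, zeta}:
Path 1: eps → nu ← alpha
  nu is a collider here and neither nu nor any of its descendants is conditioned on, so the collider stays closed — the path is blocked at nu.
Path 2: eps → nu ← zeta → alpha
  nu is a collider here and neither nu nor any of its descendants is conditioned on, so the collider stays closed — the path is blocked at nu.
Path 3: eps → gamma ← theta → nu ← alpha
  gamma is a collider here and neither gamma nor any of its descendants is conditioned on, so the collider stays closed — the path is blocked at gamma.
Path 4: eps → gamma ← theta → nu ← zeta → alpha
  gamma is a collider here and neither gamma nor any of its descendants is conditioned on, so the collider stays closed — the path is blocked at gamma.
Path 5: eps → zeta → alpha
  zeta is a chain here and zeta is conditioned on, so the path is blocked at zeta.
Path 6: eps → zeta → nu ← alpha
  zeta is a chain here and zeta is conditioned on, so the path is blocked at zeta.
All paths are blocked; eps ⊥ alpha | {lam, zeta} holds.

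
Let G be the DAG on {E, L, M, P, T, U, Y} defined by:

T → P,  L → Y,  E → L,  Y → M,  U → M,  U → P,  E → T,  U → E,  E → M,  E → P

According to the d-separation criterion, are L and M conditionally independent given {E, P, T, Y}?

We examine all 5 paths between L and M:
  1. L ← E ← U → M — E:chain[blocks]; U:fork[open] ⇒ blocked
  2. L ← E → M — E:fork[blocks] ⇒ blocked
  3. L ← E → P ← U → M — E:fork[blocks]; P:collider[open]; U:fork[open] ⇒ blocked
  4. L ← E → T → P ← U → M — E:fork[blocks]; T:chain[blocks]; P:collider[open]; U:fork[open] ⇒ blocked
  5. L → Y → M — Y:chain[blocks] ⇒ blocked
All paths are blocked; L ⊥ M | {E, P, T, Y} holds.

Yes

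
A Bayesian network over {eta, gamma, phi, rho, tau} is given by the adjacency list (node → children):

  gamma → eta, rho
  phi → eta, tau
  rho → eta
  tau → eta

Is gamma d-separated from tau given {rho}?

There are 4 undirected paths between gamma and tau; checking each against the conditioning set {rho}:
  1. gamma → eta ← tau — eta:collider[blocks] ⇒ blocked
  2. gamma → eta ← phi → tau — eta:collider[blocks]; phi:fork[open] ⇒ blocked
  3. gamma → rho → eta ← tau — rho:chain[blocks]; eta:collider[blocks] ⇒ blocked
  4. gamma → rho → eta ← phi → tau — rho:chain[blocks]; eta:collider[blocks]; phi:fork[open] ⇒ blocked
Since every path is blocked, d-separation holds.

Yes — gamma and tau are d-separated given {rho}.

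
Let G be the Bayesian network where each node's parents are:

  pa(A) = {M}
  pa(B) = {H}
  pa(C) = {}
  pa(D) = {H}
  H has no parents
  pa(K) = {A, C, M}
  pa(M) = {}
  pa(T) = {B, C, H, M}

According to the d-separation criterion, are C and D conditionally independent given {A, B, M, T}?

We examine all 6 paths between C and D:
Path 1: C → T ← H → D
  T is a collider and T is conditioned on, which opens it; H is a fork and H is not conditioned on — no node blocks this path, so it is active.
Path 2: C → T ← B ← H → D
  B is a chain here and B is conditioned on, so the path is blocked at B.
Path 3: C → K ← A ← M → T ← H → D
  K is a collider here and neither K nor any of its descendants is conditioned on, so the collider stays closed — the path is blocked at K.
Path 4: C → K ← A ← M → T ← B ← H → D
  K is a collider here and neither K nor any of its descendants is conditioned on, so the collider stays closed — the path is blocked at K.
Path 5: C → K ← M → T ← H → D
  K is a collider here and neither K nor any of its descendants is conditioned on, so the collider stays closed — the path is blocked at K.
Path 6: C → K ← M → T ← B ← H → D
  K is a collider here and neither K nor any of its descendants is conditioned on, so the collider stays closed — the path is blocked at K.
Because an active path exists, C and D are not d-separated.

No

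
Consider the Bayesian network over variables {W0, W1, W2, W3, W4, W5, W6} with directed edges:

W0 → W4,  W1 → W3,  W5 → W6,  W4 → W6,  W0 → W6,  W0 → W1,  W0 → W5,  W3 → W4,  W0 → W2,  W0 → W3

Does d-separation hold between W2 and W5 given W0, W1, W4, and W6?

5 paths connect W2 and W5; each must be blocked for d-separation to hold:
Path 1: W2 ← W0 → W3 → W4 → W6 ← W5
  W0 is a fork here and W0 is conditioned on, so the path is blocked at W0.
Path 2: W2 ← W0 → W4 → W6 ← W5
  W0 is a fork here and W0 is conditioned on, so the path is blocked at W0.
Path 3: W2 ← W0 → W1 → W3 → W4 → W6 ← W5
  W0 is a fork here and W0 is conditioned on, so the path is blocked at W0.
Path 4: W2 ← W0 → W6 ← W5
  W0 is a fork here and W0 is conditioned on, so the path is blocked at W0.
Path 5: W2 ← W0 → W5
  W0 is a fork here and W0 is conditioned on, so the path is blocked at W0.
Every path is blocked, so W2 and W5 are d-separated given {W0, W1, W4, W6}.

Yes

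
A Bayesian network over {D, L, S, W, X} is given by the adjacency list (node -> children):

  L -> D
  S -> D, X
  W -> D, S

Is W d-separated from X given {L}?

2 paths connect W and X; each must be blocked for d-separation to hold:
Path 1: W → S → X
  S is a chain and S is not conditioned on — no node blocks this path, so it is active.
Path 2: W → D ← S → X
  D is a collider here and neither D nor any of its descendants is conditioned on, so the collider stays closed — the path is blocked at D.
Since the path W → S → X is active, W and X are not d-separated given {L}.

No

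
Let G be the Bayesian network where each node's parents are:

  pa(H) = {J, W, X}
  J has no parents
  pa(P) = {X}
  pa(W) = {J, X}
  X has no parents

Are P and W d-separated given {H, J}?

No — P and W are not d-separated given {H, J}.

We examine all 3 paths between P and W:
Path 1: P ← X → H ← J → W
  J is a fork here and J is conditioned on, so the path is blocked at J.
Path 2: P ← X → H ← W
  X is a fork and X is not conditioned on; H is a collider and H is conditioned on, which opens it — no node blocks this path, so it is active.
Path 3: P ← X → W
  X is a fork and X is not conditioned on — no node blocks this path, so it is active.
At least one path is unblocked, so d-separation fails.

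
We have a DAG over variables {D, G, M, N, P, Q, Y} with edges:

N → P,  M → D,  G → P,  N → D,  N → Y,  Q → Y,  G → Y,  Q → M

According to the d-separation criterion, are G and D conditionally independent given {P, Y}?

Enumerating the 4 paths from G to D and testing each for blocking by {P, Y}:
Path 1: G → P ← N → Y ← Q → M → D
  P is a collider and P is conditioned on, which opens it; N is a fork and N is not conditioned on; Y is a collider and Y is conditioned on, which opens it; Q is a fork and Q is not conditioned on; M is a chain and M is not conditioned on — no node blocks this path, so it is active.
Path 2: G → P ← N → D
  P is a collider and P is conditioned on, which opens it; N is a fork and N is not conditioned on — no node blocks this path, so it is active.
Path 3: G → Y ← Q → M → D
  Y is a collider and Y is conditioned on, which opens it; Q is a fork and Q is not conditioned on; M is a chain and M is not conditioned on — no node blocks this path, so it is active.
Path 4: G → Y ← N → D
  Y is a collider and Y is conditioned on, which opens it; N is a fork and N is not conditioned on — no node blocks this path, so it is active.
Because an active path exists, G and D are not d-separated.

No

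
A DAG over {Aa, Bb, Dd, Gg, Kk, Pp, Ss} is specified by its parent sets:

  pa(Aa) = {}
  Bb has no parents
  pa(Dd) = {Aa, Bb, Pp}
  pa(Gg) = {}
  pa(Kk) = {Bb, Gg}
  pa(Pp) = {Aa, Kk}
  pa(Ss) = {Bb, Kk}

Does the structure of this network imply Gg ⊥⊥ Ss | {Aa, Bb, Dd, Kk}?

Yes — Gg and Ss are d-separated given {Aa, Bb, Dd, Kk}.

Enumerating the 4 paths from Gg to Ss and testing each for blocking by {Aa, Bb, Dd, Kk}:
Path 1: Gg → Kk ← Bb → Ss
  Bb is a fork here and Bb is conditioned on, so the path is blocked at Bb.
Path 2: Gg → Kk → Ss
  Kk is a chain here and Kk is conditioned on, so the path is blocked at Kk.
Path 3: Gg → Kk → Pp → Dd ← Bb → Ss
  Kk is a chain here and Kk is conditioned on, so the path is blocked at Kk.
Path 4: Gg → Kk → Pp ← Aa → Dd ← Bb → Ss
  Kk is a chain here and Kk is conditioned on, so the path is blocked at Kk.
Every path is blocked, so Gg and Ss are d-separated given {Aa, Bb, Dd, Kk}.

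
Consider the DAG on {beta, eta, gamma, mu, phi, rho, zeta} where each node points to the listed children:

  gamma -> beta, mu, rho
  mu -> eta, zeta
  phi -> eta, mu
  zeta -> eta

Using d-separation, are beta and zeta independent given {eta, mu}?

There are 3 undirected paths between beta and zeta; checking each against the conditioning set {eta, mu}:
Path 1: beta ← gamma → mu ← phi → eta ← zeta
  gamma is a fork and gamma is not conditioned on; mu is a collider and mu is conditioned on, which opens it; phi is a fork and phi is not conditioned on; eta is a collider and eta is conditioned on, which opens it — no node blocks this path, so it is active.
Path 2: beta ← gamma → mu → eta ← zeta
  mu is a chain here and mu is conditioned on, so the path is blocked at mu.
Path 3: beta ← gamma → mu → zeta
  mu is a chain here and mu is conditioned on, so the path is blocked at mu.
Since the path beta ← gamma → mu ← phi → eta ← zeta is active, beta and zeta are not d-separated given {eta, mu}.

No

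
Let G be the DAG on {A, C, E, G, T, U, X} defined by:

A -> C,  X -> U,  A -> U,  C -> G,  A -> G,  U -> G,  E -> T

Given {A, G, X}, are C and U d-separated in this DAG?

No

Enumerating the 4 paths from C to U and testing each for blocking by {A, G, X}:
  1. C → G ← A → U — G:collider[open]; A:fork[blocks] ⇒ blocked
  2. C → G ← U — G:collider[open] ⇒ active
  3. C ← A → G ← U — A:fork[blocks]; G:collider[open] ⇒ blocked
  4. C ← A → U — A:fork[blocks] ⇒ blocked
At least one path is unblocked, so d-separation fails.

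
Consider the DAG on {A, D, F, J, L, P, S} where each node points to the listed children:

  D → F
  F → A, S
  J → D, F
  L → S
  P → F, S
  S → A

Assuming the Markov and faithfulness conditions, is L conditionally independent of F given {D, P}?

Yes

We examine all 3 paths between L and F:
Path 1: L → S ← F
  S is a collider here and neither S nor any of its descendants is conditioned on, so the collider stays closed — the path is blocked at S.
Path 2: L → S → A ← F
  A is a collider here and neither A nor any of its descendants is conditioned on, so the collider stays closed — the path is blocked at A.
Path 3: L → S ← P → F
  S is a collider here and neither S nor any of its descendants is conditioned on, so the collider stays closed — the path is blocked at S.
Every path is blocked, so L and F are d-separated given {D, P}.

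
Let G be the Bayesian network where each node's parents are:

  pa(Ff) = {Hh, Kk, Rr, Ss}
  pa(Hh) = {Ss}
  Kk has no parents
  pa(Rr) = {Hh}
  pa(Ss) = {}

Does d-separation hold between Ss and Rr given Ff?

No

We examine all 4 paths between Ss and Rr:
Path 1: Ss → Ff ← Rr
  Ff is a collider and Ff is conditioned on, which opens it — no node blocks this path, so it is active.
Path 2: Ss → Ff ← Hh → Rr
  Ff is a collider and Ff is conditioned on, which opens it; Hh is a fork and Hh is not conditioned on — no node blocks this path, so it is active.
Path 3: Ss → Hh → Ff ← Rr
  Hh is a chain and Hh is not conditioned on; Ff is a collider and Ff is conditioned on, which opens it — no node blocks this path, so it is active.
Path 4: Ss → Hh → Rr
  Hh is a chain and Hh is not conditioned on — no node blocks this path, so it is active.
Because an active path exists, Ss and Rr are not d-separated.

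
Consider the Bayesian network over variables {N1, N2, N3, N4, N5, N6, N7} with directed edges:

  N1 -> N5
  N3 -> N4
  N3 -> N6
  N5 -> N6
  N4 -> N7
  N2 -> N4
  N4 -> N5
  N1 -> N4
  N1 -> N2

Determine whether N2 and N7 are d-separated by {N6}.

We examine all 4 paths between N2 and N7:
Path 1: N2 → N4 → N7
  N4 is a chain and N4 is not conditioned on — no node blocks this path, so it is active.
Path 2: N2 ← N1 → N5 → N6 ← N3 → N4 → N7
  N1 is a fork and N1 is not conditioned on; N5 is a chain and N5 is not conditioned on; N6 is a collider and N6 is conditioned on, which opens it; N3 is a fork and N3 is not conditioned on; N4 is a chain and N4 is not conditioned on — no node blocks this path, so it is active.
Path 3: N2 ← N1 → N5 ← N4 → N7
  N1 is a fork and N1 is not conditioned on; N5 is a collider and its descendant N6 is conditioned on, which opens it; N4 is a fork and N4 is not conditioned on — no node blocks this path, so it is active.
Path 4: N2 ← N1 → N4 → N7
  N1 is a fork and N1 is not conditioned on; N4 is a chain and N4 is not conditioned on — no node blocks this path, so it is active.
Because an active path exists, N2 and N7 are not d-separated.

No — N2 and N7 are not d-separated given {N6}.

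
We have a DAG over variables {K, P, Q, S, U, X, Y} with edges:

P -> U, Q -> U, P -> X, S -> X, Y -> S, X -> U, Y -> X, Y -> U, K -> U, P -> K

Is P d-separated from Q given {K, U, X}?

No

Enumerating the 5 paths from P to Q and testing each for blocking by {K, U, X}:
  1. P → U ← Q — U:collider[open] ⇒ active
  2. P → K → U ← Q — K:chain[blocks]; U:collider[open] ⇒ blocked
  3. P → X → U ← Q — X:chain[blocks]; U:collider[open] ⇒ blocked
  4. P → X ← Y → U ← Q — X:collider[open]; Y:fork[open]; U:collider[open] ⇒ active
  5. P → X ← S ← Y → U ← Q — X:collider[open]; S:chain[open]; Y:fork[open]; U:collider[open] ⇒ active
Because an active path exists, P and Q are not d-separated.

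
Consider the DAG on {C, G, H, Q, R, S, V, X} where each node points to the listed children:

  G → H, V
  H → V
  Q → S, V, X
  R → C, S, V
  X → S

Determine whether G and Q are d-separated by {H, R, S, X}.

6 paths connect G and Q; each must be blocked for d-separation to hold:
Path 1: G → V ← Q
  V is a collider here and neither V nor any of its descendants is conditioned on, so the collider stays closed — the path is blocked at V.
Path 2: G → V ← R → S ← Q
  V is a collider here and neither V nor any of its descendants is conditioned on, so the collider stays closed — the path is blocked at V.
Path 3: G → V ← R → S ← X ← Q
  V is a collider here and neither V nor any of its descendants is conditioned on, so the collider stays closed — the path is blocked at V.
Path 4: G → H → V ← Q
  H is a chain here and H is conditioned on, so the path is blocked at H.
Path 5: G → H → V ← R → S ← Q
  H is a chain here and H is conditioned on, so the path is blocked at H.
Path 6: G → H → V ← R → S ← X ← Q
  H is a chain here and H is conditioned on, so the path is blocked at H.
All paths are blocked; G ⊥ Q | {H, R, S, X} holds.

Yes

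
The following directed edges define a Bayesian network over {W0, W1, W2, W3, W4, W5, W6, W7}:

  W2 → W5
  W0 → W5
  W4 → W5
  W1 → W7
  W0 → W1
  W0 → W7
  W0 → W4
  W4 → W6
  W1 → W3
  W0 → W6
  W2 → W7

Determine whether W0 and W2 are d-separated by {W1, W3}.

We examine all 5 paths between W0 and W2:
Path 1: W0 → W1 → W7 ← W2
  W1 is a chain here and W1 is conditioned on, so the path is blocked at W1.
Path 2: W0 → W5 ← W2
  W5 is a collider here and neither W5 nor any of its descendants is conditioned on, so the collider stays closed — the path is blocked at W5.
Path 3: W0 → W7 ← W2
  W7 is a collider here and neither W7 nor any of its descendants is conditioned on, so the collider stays closed — the path is blocked at W7.
Path 4: W0 → W4 → W5 ← W2
  W5 is a collider here and neither W5 nor any of its descendants is conditioned on, so the collider stays closed — the path is blocked at W5.
Path 5: W0 → W6 ← W4 → W5 ← W2
  W6 is a collider here and neither W6 nor any of its descendants is conditioned on, so the collider stays closed — the path is blocked at W6.
All paths are blocked; W0 ⊥ W2 | {W1, W3} holds.

Yes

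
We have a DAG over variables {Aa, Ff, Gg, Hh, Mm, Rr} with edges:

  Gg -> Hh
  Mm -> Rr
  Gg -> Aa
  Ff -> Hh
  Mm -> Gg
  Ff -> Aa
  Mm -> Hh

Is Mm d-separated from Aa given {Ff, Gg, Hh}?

Yes

Enumerating the 4 paths from Mm to Aa and testing each for blocking by {Ff, Gg, Hh}:
Path 1: Mm → Gg → Aa
  Gg is a chain here and Gg is conditioned on, so the path is blocked at Gg.
Path 2: Mm → Gg → Hh ← Ff → Aa
  Gg is a chain here and Gg is conditioned on, so the path is blocked at Gg.
Path 3: Mm → Hh ← Gg → Aa
  Gg is a fork here and Gg is conditioned on, so the path is blocked at Gg.
Path 4: Mm → Hh ← Ff → Aa
  Ff is a fork here and Ff is conditioned on, so the path is blocked at Ff.
All paths are blocked; Mm ⊥ Aa | {Ff, Gg, Hh} holds.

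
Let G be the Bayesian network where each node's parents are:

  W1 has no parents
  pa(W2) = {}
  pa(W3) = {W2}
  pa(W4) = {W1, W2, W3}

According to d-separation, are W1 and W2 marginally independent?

Enumerating the 2 paths from W1 to W2 and testing each for blocking by ∅:
Path 1: W1 → W4 ← W2
  W4 is a collider here and neither W4 nor any of its descendants is conditioned on, so the collider stays closed — the path is blocked at W4.
Path 2: W1 → W4 ← W3 ← W2
  W4 is a collider here and neither W4 nor any of its descendants is conditioned on, so the collider stays closed — the path is blocked at W4.
Every path is blocked, so W1 and W2 are d-separated given ∅.

Yes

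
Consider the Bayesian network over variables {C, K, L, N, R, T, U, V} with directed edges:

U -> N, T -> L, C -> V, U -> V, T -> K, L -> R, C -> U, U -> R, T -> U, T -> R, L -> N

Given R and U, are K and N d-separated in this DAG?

Enumerating the 6 paths from K to N and testing each for blocking by {R, U}:
Path 1: K ← T → U → R ← L → N
  U is a chain here and U is conditioned on, so the path is blocked at U.
Path 2: K ← T → U → N
  U is a chain here and U is conditioned on, so the path is blocked at U.
Path 3: K ← T → R ← U → N
  U is a fork here and U is conditioned on, so the path is blocked at U.
Path 4: K ← T → R ← L → N
  T is a fork and T is not conditioned on; R is a collider and R is conditioned on, which opens it; L is a fork and L is not conditioned on — no node blocks this path, so it is active.
Path 5: K ← T → L → R ← U → N
  U is a fork here and U is conditioned on, so the path is blocked at U.
Path 6: K ← T → L → N
  T is a fork and T is not conditioned on; L is a chain and L is not conditioned on — no node blocks this path, so it is active.
Because an active path exists, K and N are not d-separated.

No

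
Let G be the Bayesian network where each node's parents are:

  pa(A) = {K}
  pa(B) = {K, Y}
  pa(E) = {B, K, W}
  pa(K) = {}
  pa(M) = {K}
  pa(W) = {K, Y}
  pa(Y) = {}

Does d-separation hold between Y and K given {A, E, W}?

No

Enumerating the 6 paths from Y to K and testing each for blocking by {A, E, W}:
Path 1: Y → W ← K
  W is a collider and W is conditioned on, which opens it — no node blocks this path, so it is active.
Path 2: Y → W → E ← K
  W is a chain here and W is conditioned on, so the path is blocked at W.
Path 3: Y → W → E ← B ← K
  W is a chain here and W is conditioned on, so the path is blocked at W.
Path 4: Y → B ← K
  B is a collider and its descendant E is conditioned on, which opens it — no node blocks this path, so it is active.
Path 5: Y → B → E ← K
  B is a chain and B is not conditioned on; E is a collider and E is conditioned on, which opens it — no node blocks this path, so it is active.
Path 6: Y → B → E ← W ← K
  W is a chain here and W is conditioned on, so the path is blocked at W.
Since the path Y → W ← K is active, Y and K are not d-separated given {A, E, W}.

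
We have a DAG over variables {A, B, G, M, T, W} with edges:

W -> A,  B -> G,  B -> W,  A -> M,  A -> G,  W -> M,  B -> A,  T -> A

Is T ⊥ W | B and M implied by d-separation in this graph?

4 paths connect T and W; each must be blocked for d-separation to hold:
Path 1: T → A ← B → W
  B is a fork here and B is conditioned on, so the path is blocked at B.
Path 2: T → A → M ← W
  A is a chain and A is not conditioned on; M is a collider and M is conditioned on, which opens it — no node blocks this path, so it is active.
Path 3: T → A → G ← B → W
  G is a collider here and neither G nor any of its descendants is conditioned on, so the collider stays closed — the path is blocked at G.
Path 4: T → A ← W
  A is a collider and its descendant M is conditioned on, which opens it — no node blocks this path, so it is active.
At least one path is unblocked, so d-separation fails.

No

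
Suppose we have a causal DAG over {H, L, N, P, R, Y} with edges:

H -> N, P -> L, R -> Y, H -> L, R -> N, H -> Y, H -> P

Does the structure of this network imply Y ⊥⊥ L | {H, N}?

Yes

We examine all 4 paths between Y and L:
Path 1: Y ← R → N ← H → L
  H is a fork here and H is conditioned on, so the path is blocked at H.
Path 2: Y ← R → N ← H → P → L
  H is a fork here and H is conditioned on, so the path is blocked at H.
Path 3: Y ← H → L
  H is a fork here and H is conditioned on, so the path is blocked at H.
Path 4: Y ← H → P → L
  H is a fork here and H is conditioned on, so the path is blocked at H.
Every path is blocked, so Y and L are d-separated given {H, N}.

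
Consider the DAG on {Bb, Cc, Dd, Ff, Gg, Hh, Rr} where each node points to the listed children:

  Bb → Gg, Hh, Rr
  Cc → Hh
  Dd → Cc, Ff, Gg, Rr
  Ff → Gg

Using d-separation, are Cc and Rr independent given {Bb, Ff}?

No

Enumerating the 6 paths from Cc to Rr and testing each for blocking by {Bb, Ff}:
Path 1: Cc ← Dd → Ff → Gg ← Bb → Rr
  Ff is a chain here and Ff is conditioned on, so the path is blocked at Ff.
Path 2: Cc ← Dd → Rr
  Dd is a fork and Dd is not conditioned on — no node blocks this path, so it is active.
Path 3: Cc ← Dd → Gg ← Bb → Rr
  Gg is a collider here and neither Gg nor any of its descendants is conditioned on, so the collider stays closed — the path is blocked at Gg.
Path 4: Cc → Hh ← Bb → Rr
  Hh is a collider here and neither Hh nor any of its descendants is conditioned on, so the collider stays closed — the path is blocked at Hh.
Path 5: Cc → Hh ← Bb → Gg ← Dd → Rr
  Hh is a collider here and neither Hh nor any of its descendants is conditioned on, so the collider stays closed — the path is blocked at Hh.
Path 6: Cc → Hh ← Bb → Gg ← Ff ← Dd → Rr
  Hh is a collider here and neither Hh nor any of its descendants is conditioned on, so the collider stays closed — the path is blocked at Hh.
At least one path is unblocked, so d-separation fails.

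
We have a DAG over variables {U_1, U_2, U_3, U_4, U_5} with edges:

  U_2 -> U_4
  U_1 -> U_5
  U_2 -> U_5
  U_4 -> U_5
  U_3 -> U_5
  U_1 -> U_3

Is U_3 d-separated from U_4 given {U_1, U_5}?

Enumerating the 4 paths from U_3 to U_4 and testing each for blocking by {U_1, U_5}:
Path 1: U_3 → U_5 ← U_4
  U_5 is a collider and U_5 is conditioned on, which opens it — no node blocks this path, so it is active.
Path 2: U_3 → U_5 ← U_2 → U_4
  U_5 is a collider and U_5 is conditioned on, which opens it; U_2 is a fork and U_2 is not conditioned on — no node blocks this path, so it is active.
Path 3: U_3 ← U_1 → U_5 ← U_4
  U_1 is a fork here and U_1 is conditioned on, so the path is blocked at U_1.
Path 4: U_3 ← U_1 → U_5 ← U_2 → U_4
  U_1 is a fork here and U_1 is conditioned on, so the path is blocked at U_1.
Since the path U_3 → U_5 ← U_4 is active, U_3 and U_4 are not d-separated given {U_1, U_5}.

No — U_3 and U_4 are not d-separated given {U_1, U_5}.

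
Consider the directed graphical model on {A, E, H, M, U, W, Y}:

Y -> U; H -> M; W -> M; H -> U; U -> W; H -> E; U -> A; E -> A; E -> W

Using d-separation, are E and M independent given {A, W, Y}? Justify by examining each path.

There are 6 undirected paths between E and M; checking each against the conditioning set {A, W, Y}:
  1. E → W → M — W:chain[blocks] ⇒ blocked
  2. E → W ← U ← H → M — W:collider[open]; U:chain[open]; H:fork[open] ⇒ active
  3. E ← H → M — H:fork[open] ⇒ active
  4. E ← H → U → W → M — H:fork[open]; U:chain[open]; W:chain[blocks] ⇒ blocked
  5. E → A ← U → W → M — A:collider[open]; U:fork[open]; W:chain[blocks] ⇒ blocked
  6. E → A ← U ← H → M — A:collider[open]; U:chain[open]; H:fork[open] ⇒ active
Since the path E → W ← U ← H → M is active, E and M are not d-separated given {A, W, Y}.

No — E and M are not d-separated given {A, W, Y}.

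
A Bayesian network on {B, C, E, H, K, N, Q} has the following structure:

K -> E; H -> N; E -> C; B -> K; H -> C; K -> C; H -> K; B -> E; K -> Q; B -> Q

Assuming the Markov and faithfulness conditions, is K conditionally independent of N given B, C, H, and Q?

Enumerating the 5 paths from K to N and testing each for blocking by {B, C, H, Q}:
Path 1: K → E → C ← H → N
  H is a fork here and H is conditioned on, so the path is blocked at H.
Path 2: K ← H → N
  H is a fork here and H is conditioned on, so the path is blocked at H.
Path 3: K → Q ← B → E → C ← H → N
  B is a fork here and B is conditioned on, so the path is blocked at B.
Path 4: K ← B → E → C ← H → N
  B is a fork here and B is conditioned on, so the path is blocked at B.
Path 5: K → C ← H → N
  H is a fork here and H is conditioned on, so the path is blocked at H.
Since every path is blocked, d-separation holds.

Yes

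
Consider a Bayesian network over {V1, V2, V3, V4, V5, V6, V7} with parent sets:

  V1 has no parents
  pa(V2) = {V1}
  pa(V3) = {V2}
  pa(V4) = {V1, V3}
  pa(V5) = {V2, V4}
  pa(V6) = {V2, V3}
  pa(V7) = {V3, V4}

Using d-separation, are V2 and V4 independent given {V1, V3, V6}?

Enumerating the 6 paths from V2 to V4 and testing each for blocking by {V1, V3, V6}:
  1. V2 → V6 ← V3 → V4 — V6:collider[open]; V3:fork[blocks] ⇒ blocked
  2. V2 → V6 ← V3 → V7 ← V4 — V6:collider[open]; V3:fork[blocks]; V7:collider[blocks] ⇒ blocked
  3. V2 → V5 ← V4 — V5:collider[blocks] ⇒ blocked
  4. V2 → V3 → V4 — V3:chain[blocks] ⇒ blocked
  5. V2 → V3 → V7 ← V4 — V3:chain[blocks]; V7:collider[blocks] ⇒ blocked
  6. V2 ← V1 → V4 — V1:fork[blocks] ⇒ blocked
Since every path is blocked, d-separation holds.

Yes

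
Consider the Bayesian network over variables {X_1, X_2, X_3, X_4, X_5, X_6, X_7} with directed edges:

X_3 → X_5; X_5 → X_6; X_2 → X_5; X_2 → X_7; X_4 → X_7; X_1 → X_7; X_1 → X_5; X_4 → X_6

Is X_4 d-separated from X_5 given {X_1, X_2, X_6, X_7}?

Enumerating the 3 paths from X_4 to X_5 and testing each for blocking by {X_1, X_2, X_6, X_7}:
Path 1: X_4 → X_7 ← X_2 → X_5
  X_2 is a fork here and X_2 is conditioned on, so the path is blocked at X_2.
Path 2: X_4 → X_7 ← X_1 → X_5
  X_1 is a fork here and X_1 is conditioned on, so the path is blocked at X_1.
Path 3: X_4 → X_6 ← X_5
  X_6 is a collider and X_6 is conditioned on, which opens it — no node blocks this path, so it is active.
At least one path is unblocked, so d-separation fails.

No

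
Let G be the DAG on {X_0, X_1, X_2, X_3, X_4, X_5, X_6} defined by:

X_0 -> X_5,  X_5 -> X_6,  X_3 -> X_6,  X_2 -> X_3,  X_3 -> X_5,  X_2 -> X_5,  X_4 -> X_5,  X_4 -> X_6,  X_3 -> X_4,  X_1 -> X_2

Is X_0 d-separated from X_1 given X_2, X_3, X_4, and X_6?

We examine all 6 paths between X_0 and X_1:
Path 1: X_0 → X_5 ← X_4 → X_6 ← X_3 ← X_2 ← X_1
  X_4 is a fork here and X_4 is conditioned on, so the path is blocked at X_4.
Path 2: X_0 → X_5 ← X_4 ← X_3 ← X_2 ← X_1
  X_4 is a chain here and X_4 is conditioned on, so the path is blocked at X_4.
Path 3: X_0 → X_5 → X_6 ← X_4 ← X_3 ← X_2 ← X_1
  X_4 is a chain here and X_4 is conditioned on, so the path is blocked at X_4.
Path 4: X_0 → X_5 → X_6 ← X_3 ← X_2 ← X_1
  X_3 is a chain here and X_3 is conditioned on, so the path is blocked at X_3.
Path 5: X_0 → X_5 ← X_2 ← X_1
  X_2 is a chain here and X_2 is conditioned on, so the path is blocked at X_2.
Path 6: X_0 → X_5 ← X_3 ← X_2 ← X_1
  X_3 is a chain here and X_3 is conditioned on, so the path is blocked at X_3.
All paths are blocked; X_0 ⊥ X_1 | {X_2, X_3, X_4, X_6} holds.

Yes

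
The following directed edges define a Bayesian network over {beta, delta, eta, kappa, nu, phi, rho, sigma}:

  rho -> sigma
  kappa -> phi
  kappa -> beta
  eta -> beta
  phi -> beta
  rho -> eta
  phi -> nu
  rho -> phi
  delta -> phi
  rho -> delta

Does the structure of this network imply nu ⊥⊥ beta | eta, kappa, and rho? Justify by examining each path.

There are 4 undirected paths between nu and beta; checking each against the conditioning set {eta, kappa, rho}:
  1. nu ← phi → beta — phi:fork[open] ⇒ active
  2. nu ← phi ← rho → eta → beta — phi:chain[open]; rho:fork[blocks]; eta:chain[blocks] ⇒ blocked
  3. nu ← phi ← delta ← rho → eta → beta — phi:chain[open]; delta:chain[open]; rho:fork[blocks]; eta:chain[blocks] ⇒ blocked
  4. nu ← phi ← kappa → beta — phi:chain[open]; kappa:fork[blocks] ⇒ blocked
Since the path nu ← phi → beta is active, nu and beta are not d-separated given {eta, kappa, rho}.

No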